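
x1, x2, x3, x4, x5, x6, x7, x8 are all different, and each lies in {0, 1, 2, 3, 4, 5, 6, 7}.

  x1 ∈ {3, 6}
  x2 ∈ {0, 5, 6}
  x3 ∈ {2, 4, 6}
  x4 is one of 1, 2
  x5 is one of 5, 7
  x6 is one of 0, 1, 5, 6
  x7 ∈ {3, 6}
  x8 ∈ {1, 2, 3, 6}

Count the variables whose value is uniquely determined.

2

The 8 variables together cover exactly {0, 1, 2, 3, 4, 5, 6, 7} — 8 values for 8 variables — and 4 appears only in x3's list, so x3 = 4.
Among the 7 still-open variables, 7 fits only x5 (and all 7 values in {0, 1, 2, 3, 5, 6, 7} must be used), so x5 = 7.
x1 and x7 between them cover only {3, 6} — a naked pair. Remove those values from x2, x6, x8.
The 2 variables x4 and x8 are confined to {1, 2}, which locks those values in; drop them from x6.
Determined: x3=4, x5=7. The other variables each still have more than one consistent value. That makes 2.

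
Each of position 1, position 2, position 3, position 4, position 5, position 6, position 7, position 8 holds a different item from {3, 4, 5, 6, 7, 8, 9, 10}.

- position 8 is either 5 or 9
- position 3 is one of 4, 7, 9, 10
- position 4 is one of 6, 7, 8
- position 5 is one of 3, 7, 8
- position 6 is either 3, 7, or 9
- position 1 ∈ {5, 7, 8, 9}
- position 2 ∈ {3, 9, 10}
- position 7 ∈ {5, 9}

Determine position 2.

Among the 8 variables, 4 fits only position 3 (and all 8 values in {3, 4, 5, 6, 7, 8, 9, 10} must be used), so position 3 = 4.
Among the 7 still-open variables, 6 fits only position 4 (and all 7 values in {3, 5, 6, 7, 8, 9, 10} must be used), so position 4 = 6.
The 6 still-open variables draw from only 6 values {3, 5, 7, 8, 9, 10}, so each is used; only position 2 can be 10, hence position 2 = 10.

10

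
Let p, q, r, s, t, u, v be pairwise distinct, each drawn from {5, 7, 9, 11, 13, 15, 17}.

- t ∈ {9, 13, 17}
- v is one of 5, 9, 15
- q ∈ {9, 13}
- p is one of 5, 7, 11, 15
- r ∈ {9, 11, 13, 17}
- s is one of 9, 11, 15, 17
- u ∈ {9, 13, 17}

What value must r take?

Among the 7 variables, 7 fits only p (and all 7 values in {5, 7, 9, 11, 13, 15, 17} must be used), so p = 7.
The 6 still-open variables together cover exactly {5, 9, 11, 13, 15, 17} — 6 values for 6 variables — and 5 appears only in v's list, so v = 5.
The 5 still-open variables together cover exactly {9, 11, 13, 15, 17} — 5 values for 5 variables — and 15 appears only in s's list, so s = 15.
The 4 still-open variables together cover exactly {9, 11, 13, 17} — 4 values for 4 variables — and 11 appears only in r's list, so r = 11.

11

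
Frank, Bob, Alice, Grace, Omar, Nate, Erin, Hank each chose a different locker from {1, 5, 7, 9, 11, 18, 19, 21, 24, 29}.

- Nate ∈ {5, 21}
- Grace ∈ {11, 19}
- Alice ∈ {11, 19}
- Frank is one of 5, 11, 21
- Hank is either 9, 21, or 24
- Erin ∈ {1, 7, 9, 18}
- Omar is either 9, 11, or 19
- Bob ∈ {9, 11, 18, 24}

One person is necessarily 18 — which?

The 2 variables Alice and Grace are confined to {11, 19}, which locks those values in; drop them from Frank, Bob, Omar.
Omar has just one choice, so Omar = 9. Strike 9 from Bob, Erin, Hank.
Frank and Nate share exactly the 2 values {5, 21}; by pigeonhole those values go to them, so strike 5, 21 from Hank.
That leaves Hank = 24. Remove 24 from Bob.
So 18 goes to Bob.

Bob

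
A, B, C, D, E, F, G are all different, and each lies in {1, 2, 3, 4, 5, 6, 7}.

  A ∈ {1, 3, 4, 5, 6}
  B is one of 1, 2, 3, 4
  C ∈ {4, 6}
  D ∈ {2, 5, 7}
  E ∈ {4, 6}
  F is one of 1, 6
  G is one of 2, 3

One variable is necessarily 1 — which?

F

The 7 variables together cover exactly {1, 2, 3, 4, 5, 6, 7} — 7 values for 7 variables — and 7 appears only in D's list, so D = 7.
The 6 still-open variables together cover exactly {1, 2, 3, 4, 5, 6} — 6 values for 6 variables — and 5 appears only in A's list, so A = 5.
C and E share exactly the 2 values {4, 6}; by pigeonhole those values go to them, so strike 4, 6 from B, F.
So 1 goes to F.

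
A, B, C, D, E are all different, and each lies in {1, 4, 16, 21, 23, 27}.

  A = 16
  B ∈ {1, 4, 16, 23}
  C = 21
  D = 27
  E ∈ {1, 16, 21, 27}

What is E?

1

A's domain is down to {16}, so A = 16. So B, E can't be 16.
C's domain is down to {21}, so C = 21. So E can't be 21.
D's domain is down to {27}, so D = 27. Remove 27 from E.
So E = 1.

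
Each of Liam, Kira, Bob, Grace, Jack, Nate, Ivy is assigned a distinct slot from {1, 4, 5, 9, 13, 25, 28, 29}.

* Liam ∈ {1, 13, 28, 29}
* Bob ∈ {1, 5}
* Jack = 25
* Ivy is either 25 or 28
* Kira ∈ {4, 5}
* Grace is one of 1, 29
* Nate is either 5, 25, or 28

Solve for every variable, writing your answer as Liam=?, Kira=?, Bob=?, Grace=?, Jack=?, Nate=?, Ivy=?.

Jack has just one choice, so Jack = 25. Eliminate 25 elsewhere: Nate, Ivy.
That leaves Ivy = 28. Strike 28 from Liam, Nate.
Nate's domain is down to {5}, so Nate = 5. So Kira, Bob can't be 5.
Kira's domain is down to {4}, so Kira = 4.
That leaves Bob = 1. Eliminate 1 elsewhere: Liam, Grace.
Grace must be 29 (only option left). So Liam can't be 29.
Liam's domain is down to {13}, so Liam = 13.

Liam=13, Kira=4, Bob=1, Grace=29, Jack=25, Nate=5, Ivy=28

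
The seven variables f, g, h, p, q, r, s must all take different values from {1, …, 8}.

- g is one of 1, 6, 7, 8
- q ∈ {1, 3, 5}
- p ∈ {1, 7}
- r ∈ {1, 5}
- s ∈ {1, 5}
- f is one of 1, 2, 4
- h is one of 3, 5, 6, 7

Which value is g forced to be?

r and s between them cover only {1, 5} — a naked pair. Remove those values from f, g, h, p, q.
That leaves p = 7. Strike 7 from g, h.
q's domain is down to {3}, so q = 3. So h can't be 3.
h has just one choice, so h = 6. Strike 6 from g.
So g = 8.

8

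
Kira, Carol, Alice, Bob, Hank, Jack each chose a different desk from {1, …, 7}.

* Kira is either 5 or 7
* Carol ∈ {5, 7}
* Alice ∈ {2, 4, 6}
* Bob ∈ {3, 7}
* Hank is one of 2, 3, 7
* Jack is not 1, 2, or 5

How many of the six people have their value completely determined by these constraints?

Kira and Carol share exactly the 2 values {5, 7}; by pigeonhole those values go to them, so strike 5, 7 from Bob, Hank, Jack.
Bob's domain is down to {3}, so Bob = 3. So Hank, Jack can't be 3.
Hank has just one choice, so Hank = 2. Eliminate 2 elsewhere: Alice.
Determined: Bob=3, Hank=2. The other people each still have more than one consistent value. That makes 2.

2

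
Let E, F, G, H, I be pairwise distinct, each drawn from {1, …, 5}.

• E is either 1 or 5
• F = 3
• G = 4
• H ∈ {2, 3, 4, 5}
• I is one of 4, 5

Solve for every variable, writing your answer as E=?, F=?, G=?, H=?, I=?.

F has just one choice, so F = 3. Remove 3 from H.
G's domain is down to {4}, so G = 4. Strike 4 from H, I.
I must be 5 (only option left). Eliminate 5 elsewhere: E, H.
E has just one choice, so E = 1.
H has just one choice, so H = 2.

E=1, F=3, G=4, H=2, I=5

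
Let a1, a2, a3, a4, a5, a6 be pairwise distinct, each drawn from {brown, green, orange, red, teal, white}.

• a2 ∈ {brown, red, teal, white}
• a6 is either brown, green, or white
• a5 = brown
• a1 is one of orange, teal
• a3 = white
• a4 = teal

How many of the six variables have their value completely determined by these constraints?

6

a3 has just one choice, so a3 = white. Remove white from a2, a6.
That leaves a4 = teal. Strike teal from a1, a2.
That leaves a5 = brown. So a2, a6 can't be brown.
a6 has just one choice, so a6 = green.
a1 has just one choice, so a1 = orange.
a2's domain is down to {red}, so a2 = red.
Every variable is fixed: a1=orange, a2=red, a3=white, a4=teal, a5=brown, a6=green. That makes 6.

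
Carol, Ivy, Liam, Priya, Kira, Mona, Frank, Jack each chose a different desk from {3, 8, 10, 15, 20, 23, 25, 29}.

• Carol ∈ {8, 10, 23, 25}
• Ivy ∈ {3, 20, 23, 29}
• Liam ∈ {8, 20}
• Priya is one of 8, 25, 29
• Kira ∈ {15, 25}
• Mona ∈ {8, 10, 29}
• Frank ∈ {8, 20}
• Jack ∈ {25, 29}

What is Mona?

Among the 8 variables, 3 fits only Ivy (and all 8 values in {3, 8, 10, 15, 20, 23, 25, 29} must be used), so Ivy = 3.
The 7 still-open variables together cover exactly {8, 10, 15, 20, 23, 25, 29} — 7 values for 7 variables — and 15 appears only in Kira's list, so Kira = 15.
Among the 6 still-open variables, 23 fits only Carol (and all 6 values in {8, 10, 20, 23, 25, 29} must be used), so Carol = 23.
Among the 5 still-open variables, 10 fits only Mona (and all 5 values in {8, 10, 20, 25, 29} must be used), so Mona = 10.

10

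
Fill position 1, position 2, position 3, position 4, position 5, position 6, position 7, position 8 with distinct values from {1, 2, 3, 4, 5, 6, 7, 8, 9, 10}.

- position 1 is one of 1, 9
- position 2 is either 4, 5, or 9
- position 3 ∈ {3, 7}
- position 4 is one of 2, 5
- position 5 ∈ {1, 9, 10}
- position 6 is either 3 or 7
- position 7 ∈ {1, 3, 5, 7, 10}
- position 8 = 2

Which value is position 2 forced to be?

position 8 must be 2 (only option left). So position 4 can't be 2.
position 4's domain is down to {5}, so position 4 = 5. Strike 5 from position 2, position 7.
The 6 still-open variables draw from only 6 values {1, 3, 4, 7, 9, 10}, so each is used; only position 2 can be 4, hence position 2 = 4.

4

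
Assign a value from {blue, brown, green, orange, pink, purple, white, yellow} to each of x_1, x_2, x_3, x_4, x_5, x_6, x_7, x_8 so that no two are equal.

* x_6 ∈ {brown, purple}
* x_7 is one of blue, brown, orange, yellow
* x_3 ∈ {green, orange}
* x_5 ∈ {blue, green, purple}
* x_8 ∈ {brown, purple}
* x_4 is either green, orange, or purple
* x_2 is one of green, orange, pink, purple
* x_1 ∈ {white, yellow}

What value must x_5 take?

The 8 variables together cover exactly {blue, brown, green, orange, pink, purple, white, yellow} — 8 values for 8 variables — and pink appears only in x_2's list, so x_2 = pink.
The 7 still-open variables together cover exactly {blue, brown, green, orange, purple, white, yellow} — 7 values for 7 variables — and white appears only in x_1's list, so x_1 = white.
Among the 6 still-open variables, yellow fits only x_7 (and all 6 values in {blue, brown, green, orange, purple, yellow} must be used), so x_7 = yellow.
The 5 still-open variables together cover exactly {blue, brown, green, orange, purple} — 5 values for 5 variables — and blue appears only in x_5's list, so x_5 = blue.

blue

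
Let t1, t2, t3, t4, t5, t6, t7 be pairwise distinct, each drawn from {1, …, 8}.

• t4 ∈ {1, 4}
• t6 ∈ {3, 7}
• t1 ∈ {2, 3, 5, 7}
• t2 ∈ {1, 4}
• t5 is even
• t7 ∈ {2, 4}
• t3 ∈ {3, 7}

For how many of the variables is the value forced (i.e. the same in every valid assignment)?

2

t2 and t4 between them cover only {1, 4} — a naked pair. Remove those values from t5, t7.
t7's domain is down to {2}, so t7 = 2. Remove 2 from t1, t5.
t3 and t6 between them cover only {3, 7} — a naked pair. Remove those values from t1.
t1 must be 5 (only option left).
Determined: t1=5, t7=2. The other variables each still have more than one consistent value. That makes 2.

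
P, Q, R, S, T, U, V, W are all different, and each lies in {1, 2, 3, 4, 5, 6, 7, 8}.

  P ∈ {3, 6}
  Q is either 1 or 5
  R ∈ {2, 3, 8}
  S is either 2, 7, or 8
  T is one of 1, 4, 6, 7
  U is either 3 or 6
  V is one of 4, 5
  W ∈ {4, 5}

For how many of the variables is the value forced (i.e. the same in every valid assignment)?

2

The 2 variables P and U are confined to {3, 6}, which locks those values in; drop them from R, T.
The 2 variables V and W are confined to {4, 5}, which locks those values in; drop them from Q, T.
Q has just one choice, so Q = 1. Remove 1 from T.
T has just one choice, so T = 7. Remove 7 from S.
Determined: Q=1, T=7. The other variables each still have more than one consistent value. That makes 2.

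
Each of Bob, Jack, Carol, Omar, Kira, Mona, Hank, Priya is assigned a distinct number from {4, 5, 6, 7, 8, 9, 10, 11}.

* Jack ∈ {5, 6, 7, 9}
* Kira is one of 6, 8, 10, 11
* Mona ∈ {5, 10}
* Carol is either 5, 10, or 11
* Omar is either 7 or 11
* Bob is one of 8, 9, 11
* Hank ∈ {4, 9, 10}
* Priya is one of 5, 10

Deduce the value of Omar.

7

The 8 variables draw from only 8 values {4, 5, 6, 7, 8, 9, 10, 11}, so each is used; only Hank can be 4, hence Hank = 4.
Mona and Priya between them cover only {5, 10} — a naked pair. Remove those values from Jack, Carol, Kira.
Carol has just one choice, so Carol = 11. So Bob, Omar, Kira can't be 11.
So Omar = 7.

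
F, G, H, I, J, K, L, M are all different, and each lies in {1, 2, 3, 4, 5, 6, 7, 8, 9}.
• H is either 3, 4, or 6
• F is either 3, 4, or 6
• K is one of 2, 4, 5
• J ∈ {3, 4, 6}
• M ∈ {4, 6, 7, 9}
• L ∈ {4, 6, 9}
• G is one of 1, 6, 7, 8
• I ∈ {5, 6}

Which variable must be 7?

F, H, J share exactly the 3 values {3, 4, 6}; by pigeonhole those values go to them, so strike 3, 4, 6 from G, I, K, L, M.
I must be 5 (only option left). Eliminate 5 elsewhere: K.
That leaves K = 2.
That leaves L = 9. Strike 9 from M.
So 7 goes to M.

M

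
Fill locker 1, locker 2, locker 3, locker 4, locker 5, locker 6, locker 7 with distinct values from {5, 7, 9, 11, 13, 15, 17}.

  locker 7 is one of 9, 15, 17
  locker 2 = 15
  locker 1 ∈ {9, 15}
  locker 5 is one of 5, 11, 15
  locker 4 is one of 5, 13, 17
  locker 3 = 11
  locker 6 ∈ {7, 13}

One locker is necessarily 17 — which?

locker 7

locker 2 must be 15 (only option left). Strike 15 from locker 1, locker 5, locker 7.
That leaves locker 3 = 11. So locker 5 can't be 11.
locker 5 has just one choice, so locker 5 = 5. Strike 5 from locker 4.
That leaves locker 1 = 9. Eliminate 9 elsewhere: locker 7.
So 17 goes to locker 7.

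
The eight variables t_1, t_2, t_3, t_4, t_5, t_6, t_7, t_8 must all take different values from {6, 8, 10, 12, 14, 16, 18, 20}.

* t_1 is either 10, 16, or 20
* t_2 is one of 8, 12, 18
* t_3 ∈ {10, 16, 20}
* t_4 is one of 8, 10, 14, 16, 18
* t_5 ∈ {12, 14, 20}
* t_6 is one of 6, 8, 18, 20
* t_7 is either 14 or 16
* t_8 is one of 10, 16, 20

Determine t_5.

The 8 variables draw from only 8 values {6, 8, 10, 12, 14, 16, 18, 20}, so each is used; only t_6 can be 6, hence t_6 = 6.
The 3 variables t_1, t_3, t_8 are confined to {10, 16, 20}, which locks those values in; drop them from t_4, t_5, t_7.
t_7 must be 14 (only option left). Strike 14 from t_4, t_5.
So t_5 = 12.

12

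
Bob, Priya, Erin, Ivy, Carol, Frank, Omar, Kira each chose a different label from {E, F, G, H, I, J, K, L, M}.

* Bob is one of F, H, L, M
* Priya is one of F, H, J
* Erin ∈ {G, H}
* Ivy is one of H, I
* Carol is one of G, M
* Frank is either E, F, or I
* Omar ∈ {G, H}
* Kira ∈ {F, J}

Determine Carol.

Among the 8 variables, E fits only Frank (and all 8 values in {E, F, G, H, I, J, L, M} must be used), so Frank = E.
The 7 still-open variables together cover exactly {F, G, H, I, J, L, M} — 7 values for 7 variables — and I appears only in Ivy's list, so Ivy = I.
The 6 still-open variables together cover exactly {F, G, H, J, L, M} — 6 values for 6 variables — and L appears only in Bob's list, so Bob = L.
The 5 still-open variables draw from only 5 values {F, G, H, J, M}, so each is used; only Carol can be M, hence Carol = M.

M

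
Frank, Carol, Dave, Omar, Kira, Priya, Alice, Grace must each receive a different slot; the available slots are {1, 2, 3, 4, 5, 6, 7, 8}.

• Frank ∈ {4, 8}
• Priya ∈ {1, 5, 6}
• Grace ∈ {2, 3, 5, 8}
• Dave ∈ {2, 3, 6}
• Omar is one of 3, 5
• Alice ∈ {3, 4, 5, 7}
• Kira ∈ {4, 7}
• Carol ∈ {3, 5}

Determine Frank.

The 8 variables draw from only 8 values {1, 2, 3, 4, 5, 6, 7, 8}, so each is used; only Priya can be 1, hence Priya = 1.
The 7 still-open variables draw from only 7 values {2, 3, 4, 5, 6, 7, 8}, so each is used; only Dave can be 6, hence Dave = 6.
Among the 6 still-open variables, 2 fits only Grace (and all 6 values in {2, 3, 4, 5, 7, 8} must be used), so Grace = 2.
The 5 still-open variables draw from only 5 values {3, 4, 5, 7, 8}, so each is used; only Frank can be 8, hence Frank = 8.

8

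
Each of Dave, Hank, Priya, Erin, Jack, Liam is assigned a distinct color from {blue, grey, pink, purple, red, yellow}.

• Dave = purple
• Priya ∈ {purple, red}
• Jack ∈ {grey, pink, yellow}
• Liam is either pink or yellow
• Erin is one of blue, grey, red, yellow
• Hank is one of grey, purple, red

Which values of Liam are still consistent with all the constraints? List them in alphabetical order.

Dave must be purple (only option left). Remove purple from Hank, Priya.
Priya's domain is down to {red}, so Priya = red. Eliminate red elsewhere: Hank, Erin.
That leaves Hank = grey. Eliminate grey elsewhere: Erin, Jack.
Among the 3 still-open variables, blue fits only Erin (and all 3 values in {blue, pink, yellow} must be used), so Erin = blue.
No further eliminations apply; Liam can still be any of pink, yellow.

pink, yellow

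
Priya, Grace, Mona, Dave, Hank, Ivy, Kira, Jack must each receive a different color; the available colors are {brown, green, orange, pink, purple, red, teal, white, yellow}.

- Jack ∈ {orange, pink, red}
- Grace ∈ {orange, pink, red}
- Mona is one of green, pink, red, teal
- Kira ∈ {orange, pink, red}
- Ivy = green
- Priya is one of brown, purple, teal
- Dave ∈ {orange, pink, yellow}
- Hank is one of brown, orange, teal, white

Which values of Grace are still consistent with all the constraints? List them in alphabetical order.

orange, pink, red

Ivy has just one choice, so Ivy = green. Strike green from Mona.
Grace, Kira, Jack between them cover only {orange, pink, red} — a naked triple. Remove those values from Mona, Dave, Hank.
That leaves Mona = teal. Remove teal from Priya, Hank.
Dave has just one choice, so Dave = yellow.
No further eliminations apply; Grace can still be any of orange, pink, red.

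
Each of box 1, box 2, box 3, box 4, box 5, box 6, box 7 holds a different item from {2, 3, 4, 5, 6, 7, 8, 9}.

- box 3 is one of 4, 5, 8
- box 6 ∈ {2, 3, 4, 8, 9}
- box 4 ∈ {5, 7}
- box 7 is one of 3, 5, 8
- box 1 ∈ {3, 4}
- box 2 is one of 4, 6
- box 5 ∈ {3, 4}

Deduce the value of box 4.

The 2 variables box 1 and box 5 are confined to {3, 4}, which locks those values in; drop them from box 2, box 3, box 6, box 7.
That leaves box 2 = 6.
box 3 and box 7 share exactly the 2 values {5, 8}; by pigeonhole those values go to them, so strike 5, 8 from box 4, box 6.
So box 4 = 7.

7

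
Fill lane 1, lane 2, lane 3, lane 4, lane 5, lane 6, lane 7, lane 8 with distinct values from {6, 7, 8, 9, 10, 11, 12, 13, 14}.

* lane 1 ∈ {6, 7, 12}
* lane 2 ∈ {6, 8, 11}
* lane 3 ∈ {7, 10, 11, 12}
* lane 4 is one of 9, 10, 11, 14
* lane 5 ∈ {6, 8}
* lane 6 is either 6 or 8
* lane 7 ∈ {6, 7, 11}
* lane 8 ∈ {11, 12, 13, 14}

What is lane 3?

10

lane 5 and lane 6 share exactly the 2 values {6, 8}; by pigeonhole those values go to them, so strike 6, 8 from lane 1, lane 2, lane 7.
lane 2 must be 11 (only option left). Strike 11 from lane 3, lane 4, lane 7, lane 8.
That leaves lane 7 = 7. Remove 7 from lane 1, lane 3.
lane 1 has just one choice, so lane 1 = 12. Eliminate 12 elsewhere: lane 3, lane 8.
So lane 3 = 10.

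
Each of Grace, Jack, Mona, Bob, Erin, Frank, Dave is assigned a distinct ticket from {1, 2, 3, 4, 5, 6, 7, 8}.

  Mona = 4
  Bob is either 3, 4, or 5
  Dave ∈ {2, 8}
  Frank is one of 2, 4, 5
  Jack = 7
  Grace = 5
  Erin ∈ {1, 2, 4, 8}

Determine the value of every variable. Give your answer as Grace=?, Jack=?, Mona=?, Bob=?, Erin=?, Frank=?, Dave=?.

Grace must be 5 (only option left). So Bob, Frank can't be 5.
Jack must be 7 (only option left).
That leaves Mona = 4. So Bob, Erin, Frank can't be 4.
Bob's domain is down to {3}, so Bob = 3.
Frank has just one choice, so Frank = 2. Eliminate 2 elsewhere: Erin, Dave.
Dave has just one choice, so Dave = 8. So Erin can't be 8.
Erin's domain is down to {1}, so Erin = 1.

Grace=5, Jack=7, Mona=4, Bob=3, Erin=1, Frank=2, Dave=8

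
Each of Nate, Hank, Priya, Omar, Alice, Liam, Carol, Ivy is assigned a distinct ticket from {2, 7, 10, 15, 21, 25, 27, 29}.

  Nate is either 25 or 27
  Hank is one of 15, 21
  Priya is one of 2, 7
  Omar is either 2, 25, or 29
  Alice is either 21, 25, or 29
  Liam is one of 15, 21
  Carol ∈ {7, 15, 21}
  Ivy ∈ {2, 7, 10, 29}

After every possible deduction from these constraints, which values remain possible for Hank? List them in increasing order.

The 8 variables together cover exactly {2, 7, 10, 15, 21, 25, 27, 29} — 8 values for 8 variables — and 10 appears only in Ivy's list, so Ivy = 10.
Among the 7 still-open variables, 27 fits only Nate (and all 7 values in {2, 7, 15, 21, 25, 27, 29} must be used), so Nate = 27.
Hank and Liam between them cover only {15, 21} — a naked pair. Remove those values from Alice, Carol.
Carol has just one choice, so Carol = 7. Strike 7 from Priya.
Priya must be 2 (only option left). Strike 2 from Omar.
No further eliminations apply; Hank can still be any of 15, 21.

15, 21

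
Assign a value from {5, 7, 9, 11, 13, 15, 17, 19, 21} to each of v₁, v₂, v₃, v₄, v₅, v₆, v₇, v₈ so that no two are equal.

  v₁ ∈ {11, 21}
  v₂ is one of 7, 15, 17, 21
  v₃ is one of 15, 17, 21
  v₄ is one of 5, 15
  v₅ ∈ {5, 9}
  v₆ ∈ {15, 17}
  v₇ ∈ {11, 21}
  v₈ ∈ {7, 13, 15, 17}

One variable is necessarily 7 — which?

The 8 variables draw from only 8 values {5, 7, 9, 11, 13, 15, 17, 21}, so each is used; only v₅ can be 9, hence v₅ = 9.
The 7 still-open variables together cover exactly {5, 7, 11, 13, 15, 17, 21} — 7 values for 7 variables — and 5 appears only in v₄'s list, so v₄ = 5.
The 6 still-open variables draw from only 6 values {7, 11, 13, 15, 17, 21}, so each is used; only v₈ can be 13, hence v₈ = 13.
Among the 5 still-open variables, 7 fits only v₂ (and all 5 values in {7, 11, 15, 17, 21} must be used), so v₂ = 7.

v₂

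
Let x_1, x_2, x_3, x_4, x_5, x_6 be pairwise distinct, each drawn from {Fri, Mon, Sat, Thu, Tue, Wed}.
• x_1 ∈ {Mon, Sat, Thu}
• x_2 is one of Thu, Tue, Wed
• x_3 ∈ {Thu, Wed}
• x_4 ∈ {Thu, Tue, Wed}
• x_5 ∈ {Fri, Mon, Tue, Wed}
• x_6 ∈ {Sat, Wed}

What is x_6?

Sat

The 6 variables together cover exactly {Fri, Mon, Sat, Thu, Tue, Wed} — 6 values for 6 variables — and Fri appears only in x_5's list, so x_5 = Fri.
The 5 still-open variables draw from only 5 values {Mon, Sat, Thu, Tue, Wed}, so each is used; only x_1 can be Mon, hence x_1 = Mon.
The 4 still-open variables draw from only 4 values {Sat, Thu, Tue, Wed}, so each is used; only x_6 can be Sat, hence x_6 = Sat.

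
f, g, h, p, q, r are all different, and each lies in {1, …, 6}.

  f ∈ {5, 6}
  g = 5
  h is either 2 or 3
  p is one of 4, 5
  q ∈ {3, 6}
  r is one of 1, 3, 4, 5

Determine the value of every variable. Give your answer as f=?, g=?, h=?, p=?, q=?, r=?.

g's domain is down to {5}, so g = 5. So f, p, r can't be 5.
p's domain is down to {4}, so p = 4. Strike 4 from r.
f's domain is down to {6}, so f = 6. Strike 6 from q.
That leaves q = 3. Remove 3 from h, r.
That leaves r = 1.
h must be 2 (only option left).

f=6, g=5, h=2, p=4, q=3, r=1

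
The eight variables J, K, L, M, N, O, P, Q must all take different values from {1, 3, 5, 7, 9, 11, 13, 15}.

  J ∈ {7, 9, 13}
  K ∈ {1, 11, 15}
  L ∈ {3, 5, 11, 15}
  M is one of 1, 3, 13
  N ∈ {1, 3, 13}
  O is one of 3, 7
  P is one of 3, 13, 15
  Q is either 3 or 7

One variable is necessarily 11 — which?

K

Among the 8 variables, 5 fits only L (and all 8 values in {1, 3, 5, 7, 9, 11, 13, 15} must be used), so L = 5.
The 7 still-open variables draw from only 7 values {1, 3, 7, 9, 11, 13, 15}, so each is used; only J can be 9, hence J = 9.
The 6 still-open variables together cover exactly {1, 3, 7, 11, 13, 15} — 6 values for 6 variables — and 11 appears only in K's list, so K = 11.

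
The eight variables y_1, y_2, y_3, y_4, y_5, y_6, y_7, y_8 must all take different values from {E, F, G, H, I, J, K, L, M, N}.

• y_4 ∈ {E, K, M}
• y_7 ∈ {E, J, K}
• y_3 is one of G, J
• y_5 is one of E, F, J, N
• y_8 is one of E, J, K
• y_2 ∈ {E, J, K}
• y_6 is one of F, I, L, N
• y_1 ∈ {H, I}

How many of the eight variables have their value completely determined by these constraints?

y_2, y_7, y_8 between them cover only {E, J, K} — a naked triple. Remove those values from y_3, y_4, y_5.
y_3's domain is down to {G}, so y_3 = G.
y_4 must be M (only option left).
Determined: y_3=G, y_4=M. The other variables each still have more than one consistent value. That makes 2.

2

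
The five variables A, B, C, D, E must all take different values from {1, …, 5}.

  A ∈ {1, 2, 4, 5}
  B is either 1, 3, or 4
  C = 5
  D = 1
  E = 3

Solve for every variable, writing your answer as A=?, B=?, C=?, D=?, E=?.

C has just one choice, so C = 5. Eliminate 5 elsewhere: A.
D's domain is down to {1}, so D = 1. Eliminate 1 elsewhere: A, B.
E's domain is down to {3}, so E = 3. Remove 3 from B.
B must be 4 (only option left). Remove 4 from A.
A has just one choice, so A = 2.

A=2, B=4, C=5, D=1, E=3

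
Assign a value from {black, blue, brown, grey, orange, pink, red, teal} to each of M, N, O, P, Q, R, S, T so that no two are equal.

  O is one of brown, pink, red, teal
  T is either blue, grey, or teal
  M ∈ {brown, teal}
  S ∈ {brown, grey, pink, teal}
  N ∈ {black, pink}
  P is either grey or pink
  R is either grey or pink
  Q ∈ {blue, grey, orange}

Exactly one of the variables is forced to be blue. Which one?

T

The 8 variables draw from only 8 values {black, blue, brown, grey, orange, pink, red, teal}, so each is used; only N can be black, hence N = black.
The 7 still-open variables draw from only 7 values {blue, brown, grey, orange, pink, red, teal}, so each is used; only Q can be orange, hence Q = orange.
The 6 still-open variables together cover exactly {blue, brown, grey, pink, red, teal} — 6 values for 6 variables — and blue appears only in T's list, so T = blue.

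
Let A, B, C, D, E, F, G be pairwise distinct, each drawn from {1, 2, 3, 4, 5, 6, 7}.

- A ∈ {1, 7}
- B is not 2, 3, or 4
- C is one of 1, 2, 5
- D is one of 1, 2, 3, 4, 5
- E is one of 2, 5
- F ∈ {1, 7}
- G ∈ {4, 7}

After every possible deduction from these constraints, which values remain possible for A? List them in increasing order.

1, 7

Among the 7 variables, 3 fits only D (and all 7 values in {1, 2, 3, 4, 5, 6, 7} must be used), so D = 3.
Among the 6 still-open variables, 4 fits only G (and all 6 values in {1, 2, 4, 5, 6, 7} must be used), so G = 4.
The 5 still-open variables draw from only 5 values {1, 2, 5, 6, 7}, so each is used; only B can be 6, hence B = 6.
A and F share exactly the 2 values {1, 7}; by pigeonhole those values go to them, so strike 1, 7 from C.
No further eliminations apply; A can still be any of 1, 7.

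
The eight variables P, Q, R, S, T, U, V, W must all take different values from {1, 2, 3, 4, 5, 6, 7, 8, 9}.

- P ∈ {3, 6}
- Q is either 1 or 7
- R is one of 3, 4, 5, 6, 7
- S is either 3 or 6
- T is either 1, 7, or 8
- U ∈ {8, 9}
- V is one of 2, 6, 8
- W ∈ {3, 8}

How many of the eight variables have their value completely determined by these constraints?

P and S between them cover only {3, 6} — a naked pair. Remove those values from R, V, W.
W must be 8 (only option left). So T, U, V can't be 8.
U has just one choice, so U = 9.
V must be 2 (only option left).
The 2 variables Q and T are confined to {1, 7}, which locks those values in; drop them from R.
Determined: U=9, V=2, W=8. The other variables each still have more than one consistent value. That makes 3.

3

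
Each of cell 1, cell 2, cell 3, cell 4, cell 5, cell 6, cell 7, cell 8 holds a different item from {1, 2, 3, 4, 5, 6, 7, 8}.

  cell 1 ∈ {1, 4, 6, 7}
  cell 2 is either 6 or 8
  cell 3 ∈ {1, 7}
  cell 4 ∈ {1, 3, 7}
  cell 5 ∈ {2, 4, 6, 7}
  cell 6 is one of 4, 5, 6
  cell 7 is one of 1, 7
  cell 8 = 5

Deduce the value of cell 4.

cell 8 has just one choice, so cell 8 = 5. Remove 5 from cell 6.
The 7 still-open variables draw from only 7 values {1, 2, 3, 4, 6, 7, 8}, so each is used; only cell 5 can be 2, hence cell 5 = 2.
The 6 still-open variables draw from only 6 values {1, 3, 4, 6, 7, 8}, so each is used; only cell 4 can be 3, hence cell 4 = 3.

3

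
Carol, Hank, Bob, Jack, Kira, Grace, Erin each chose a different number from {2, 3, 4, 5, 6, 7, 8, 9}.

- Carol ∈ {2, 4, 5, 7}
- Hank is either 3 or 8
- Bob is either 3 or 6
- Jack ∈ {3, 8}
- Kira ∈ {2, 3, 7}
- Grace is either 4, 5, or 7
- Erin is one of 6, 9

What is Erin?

The 2 variables Hank and Jack are confined to {3, 8}, which locks those values in; drop them from Bob, Kira.
Bob's domain is down to {6}, so Bob = 6. Eliminate 6 elsewhere: Erin.
So Erin = 9.

9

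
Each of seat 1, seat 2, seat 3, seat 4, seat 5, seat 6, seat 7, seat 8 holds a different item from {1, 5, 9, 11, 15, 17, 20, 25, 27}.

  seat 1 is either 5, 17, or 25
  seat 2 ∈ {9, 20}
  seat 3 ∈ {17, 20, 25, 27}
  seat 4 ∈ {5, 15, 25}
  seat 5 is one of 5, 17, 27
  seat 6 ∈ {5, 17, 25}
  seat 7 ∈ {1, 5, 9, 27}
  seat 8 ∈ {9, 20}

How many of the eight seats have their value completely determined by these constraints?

The 8 variables draw from only 8 values {1, 5, 9, 15, 17, 20, 25, 27}, so each is used; only seat 7 can be 1, hence seat 7 = 1.
The 7 still-open variables together cover exactly {5, 9, 15, 17, 20, 25, 27} — 7 values for 7 variables — and 15 appears only in seat 4's list, so seat 4 = 15.
seat 2 and seat 8 share exactly the 2 values {9, 20}; by pigeonhole those values go to them, so strike 9, 20 from seat 3.
Determined: seat 4=15, seat 7=1. The other seats each still have more than one consistent value. That makes 2.

2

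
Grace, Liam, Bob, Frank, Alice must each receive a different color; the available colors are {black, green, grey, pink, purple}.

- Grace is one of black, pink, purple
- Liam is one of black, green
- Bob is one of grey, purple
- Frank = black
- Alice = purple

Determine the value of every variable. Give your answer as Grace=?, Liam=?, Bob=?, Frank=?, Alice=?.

Grace=pink, Liam=green, Bob=grey, Frank=black, Alice=purple

Frank must be black (only option left). Strike black from Grace, Liam.
Alice must be purple (only option left). So Grace, Bob can't be purple.
That leaves Grace = pink.
Liam has just one choice, so Liam = green.
Bob has just one choice, so Bob = grey.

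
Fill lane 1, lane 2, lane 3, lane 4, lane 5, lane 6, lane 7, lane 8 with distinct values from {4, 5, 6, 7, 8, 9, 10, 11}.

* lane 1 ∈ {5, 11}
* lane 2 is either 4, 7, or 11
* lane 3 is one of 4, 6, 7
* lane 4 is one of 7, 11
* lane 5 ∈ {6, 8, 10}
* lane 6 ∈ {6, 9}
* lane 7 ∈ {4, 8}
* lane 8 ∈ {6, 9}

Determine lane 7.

8

Among the 8 variables, 5 fits only lane 1 (and all 8 values in {4, 5, 6, 7, 8, 9, 10, 11} must be used), so lane 1 = 5.
The 7 still-open variables draw from only 7 values {4, 6, 7, 8, 9, 10, 11}, so each is used; only lane 5 can be 10, hence lane 5 = 10.
The 6 still-open variables draw from only 6 values {4, 6, 7, 8, 9, 11}, so each is used; only lane 7 can be 8, hence lane 7 = 8.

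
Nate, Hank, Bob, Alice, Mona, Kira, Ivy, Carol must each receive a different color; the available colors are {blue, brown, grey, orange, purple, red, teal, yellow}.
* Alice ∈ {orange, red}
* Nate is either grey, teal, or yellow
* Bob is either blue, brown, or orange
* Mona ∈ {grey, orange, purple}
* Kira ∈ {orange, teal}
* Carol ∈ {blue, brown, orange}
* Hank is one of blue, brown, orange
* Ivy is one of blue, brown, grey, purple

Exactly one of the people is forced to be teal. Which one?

The 8 variables together cover exactly {blue, brown, grey, orange, purple, red, teal, yellow} — 8 values for 8 variables — and red appears only in Alice's list, so Alice = red.
The 7 still-open variables together cover exactly {blue, brown, grey, orange, purple, teal, yellow} — 7 values for 7 variables — and yellow appears only in Nate's list, so Nate = yellow.
The 6 still-open variables draw from only 6 values {blue, brown, grey, orange, purple, teal}, so each is used; only Kira can be teal, hence Kira = teal.

Kira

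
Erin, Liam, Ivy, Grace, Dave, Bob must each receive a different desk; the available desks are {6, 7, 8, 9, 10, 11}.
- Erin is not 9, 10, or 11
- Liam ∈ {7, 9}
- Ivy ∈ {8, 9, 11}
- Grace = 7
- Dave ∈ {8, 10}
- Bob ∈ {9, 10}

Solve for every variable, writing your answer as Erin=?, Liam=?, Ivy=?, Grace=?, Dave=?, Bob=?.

Erin=6, Liam=9, Ivy=11, Grace=7, Dave=8, Bob=10

Grace's domain is down to {7}, so Grace = 7. So Erin, Liam can't be 7.
Liam has just one choice, so Liam = 9. Strike 9 from Ivy, Bob.
That leaves Bob = 10. Remove 10 from Dave.
Dave's domain is down to {8}, so Dave = 8. Remove 8 from Erin, Ivy.
Erin has just one choice, so Erin = 6.
Ivy has just one choice, so Ivy = 11.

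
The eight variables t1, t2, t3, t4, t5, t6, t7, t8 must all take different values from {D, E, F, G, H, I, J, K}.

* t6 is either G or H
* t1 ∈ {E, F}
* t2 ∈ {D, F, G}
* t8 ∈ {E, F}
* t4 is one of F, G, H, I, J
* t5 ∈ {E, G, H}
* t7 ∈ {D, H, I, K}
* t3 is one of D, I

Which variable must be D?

The 8 variables draw from only 8 values {D, E, F, G, H, I, J, K}, so each is used; only t4 can be J, hence t4 = J.
The 7 still-open variables draw from only 7 values {D, E, F, G, H, I, K}, so each is used; only t7 can be K, hence t7 = K.
The 6 still-open variables together cover exactly {D, E, F, G, H, I} — 6 values for 6 variables — and I appears only in t3's list, so t3 = I.
The 5 still-open variables together cover exactly {D, E, F, G, H} — 5 values for 5 variables — and D appears only in t2's list, so t2 = D.

t2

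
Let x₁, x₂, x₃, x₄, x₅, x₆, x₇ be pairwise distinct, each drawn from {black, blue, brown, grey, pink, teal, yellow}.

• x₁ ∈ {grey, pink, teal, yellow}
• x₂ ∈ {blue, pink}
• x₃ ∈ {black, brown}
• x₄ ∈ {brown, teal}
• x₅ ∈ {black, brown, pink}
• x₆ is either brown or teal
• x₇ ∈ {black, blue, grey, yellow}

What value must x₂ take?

x₄ and x₆ share exactly the 2 values {brown, teal}; by pigeonhole those values go to them, so strike brown, teal from x₁, x₃, x₅.
x₃ has just one choice, so x₃ = black. Remove black from x₅, x₇.
x₅ must be pink (only option left). Remove pink from x₁, x₂.
So x₂ = blue.

blue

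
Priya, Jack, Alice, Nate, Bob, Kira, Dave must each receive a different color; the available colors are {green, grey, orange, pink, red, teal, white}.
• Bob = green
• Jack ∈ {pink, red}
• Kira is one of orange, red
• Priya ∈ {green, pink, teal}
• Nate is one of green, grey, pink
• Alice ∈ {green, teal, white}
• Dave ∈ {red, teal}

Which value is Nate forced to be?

Bob has just one choice, so Bob = green. Remove green from Priya, Alice, Nate.
The 6 still-open variables draw from only 6 values {grey, orange, pink, red, teal, white}, so each is used; only Nate can be grey, hence Nate = grey.

grey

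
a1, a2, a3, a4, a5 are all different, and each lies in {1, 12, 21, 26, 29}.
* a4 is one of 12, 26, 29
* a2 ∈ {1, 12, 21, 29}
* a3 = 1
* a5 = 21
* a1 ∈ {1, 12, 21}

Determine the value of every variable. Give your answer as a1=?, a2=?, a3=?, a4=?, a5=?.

a3 has just one choice, so a3 = 1. Remove 1 from a1, a2.
a5 has just one choice, so a5 = 21. Strike 21 from a1, a2.
That leaves a1 = 12. So a2, a4 can't be 12.
That leaves a2 = 29. Remove 29 from a4.
a4's domain is down to {26}, so a4 = 26.

a1=12, a2=29, a3=1, a4=26, a5=21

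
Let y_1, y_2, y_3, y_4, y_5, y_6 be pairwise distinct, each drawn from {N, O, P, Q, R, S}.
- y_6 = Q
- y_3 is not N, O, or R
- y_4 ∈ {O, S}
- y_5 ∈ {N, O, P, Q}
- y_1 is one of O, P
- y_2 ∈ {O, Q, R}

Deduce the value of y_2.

R

y_6's domain is down to {Q}, so y_6 = Q. Remove Q from y_2, y_3, y_5.
The 5 still-open variables draw from only 5 values {N, O, P, R, S}, so each is used; only y_5 can be N, hence y_5 = N.
Among the 4 still-open variables, R fits only y_2 (and all 4 values in {O, P, R, S} must be used), so y_2 = R.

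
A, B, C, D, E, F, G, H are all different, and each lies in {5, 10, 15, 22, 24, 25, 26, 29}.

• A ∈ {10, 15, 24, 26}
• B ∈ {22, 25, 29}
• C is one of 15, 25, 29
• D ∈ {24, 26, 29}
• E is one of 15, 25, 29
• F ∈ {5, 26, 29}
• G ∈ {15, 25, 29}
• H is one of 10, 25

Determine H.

10

The 8 variables together cover exactly {5, 10, 15, 22, 24, 25, 26, 29} — 8 values for 8 variables — and 5 appears only in F's list, so F = 5.
The 7 still-open variables together cover exactly {10, 15, 22, 24, 25, 26, 29} — 7 values for 7 variables — and 22 appears only in B's list, so B = 22.
C, E, G share exactly the 3 values {15, 25, 29}; by pigeonhole those values go to them, so strike 15, 25, 29 from A, D, H.
So H = 10.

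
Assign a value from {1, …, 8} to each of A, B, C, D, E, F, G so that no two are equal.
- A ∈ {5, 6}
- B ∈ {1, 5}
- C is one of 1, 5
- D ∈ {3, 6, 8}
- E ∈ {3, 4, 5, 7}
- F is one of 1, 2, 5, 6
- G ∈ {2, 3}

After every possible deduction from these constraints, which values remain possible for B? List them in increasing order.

The 2 variables B and C are confined to {1, 5}, which locks those values in; drop them from A, E, F.
That leaves A = 6. Strike 6 from D, F.
F's domain is down to {2}, so F = 2. So G can't be 2.
That leaves G = 3. Strike 3 from D, E.
That leaves D = 8.
No further eliminations apply; B can still be any of 1, 5.

1, 5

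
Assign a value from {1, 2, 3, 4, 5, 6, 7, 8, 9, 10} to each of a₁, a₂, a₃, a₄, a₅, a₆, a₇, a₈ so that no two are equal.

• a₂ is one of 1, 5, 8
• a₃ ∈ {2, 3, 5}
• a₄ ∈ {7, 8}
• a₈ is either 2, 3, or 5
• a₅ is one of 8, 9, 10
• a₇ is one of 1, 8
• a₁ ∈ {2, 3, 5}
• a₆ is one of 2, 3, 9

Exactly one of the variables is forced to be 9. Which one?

a₆

The 8 variables draw from only 8 values {1, 2, 3, 5, 7, 8, 9, 10}, so each is used; only a₄ can be 7, hence a₄ = 7.
Among the 7 still-open variables, 10 fits only a₅ (and all 7 values in {1, 2, 3, 5, 8, 9, 10} must be used), so a₅ = 10.
The 6 still-open variables together cover exactly {1, 2, 3, 5, 8, 9} — 6 values for 6 variables — and 9 appears only in a₆'s list, so a₆ = 9.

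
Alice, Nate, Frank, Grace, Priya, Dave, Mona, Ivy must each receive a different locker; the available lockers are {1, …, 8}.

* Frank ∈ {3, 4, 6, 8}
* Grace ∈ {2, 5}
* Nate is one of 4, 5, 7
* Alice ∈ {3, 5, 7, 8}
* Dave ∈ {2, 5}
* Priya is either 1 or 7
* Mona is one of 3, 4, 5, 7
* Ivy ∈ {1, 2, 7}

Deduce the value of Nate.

The 8 variables together cover exactly {1, 2, 3, 4, 5, 6, 7, 8} — 8 values for 8 variables — and 6 appears only in Frank's list, so Frank = 6.
Among the 7 still-open variables, 8 fits only Alice (and all 7 values in {1, 2, 3, 4, 5, 7, 8} must be used), so Alice = 8.
Among the 6 still-open variables, 3 fits only Mona (and all 6 values in {1, 2, 3, 4, 5, 7} must be used), so Mona = 3.
The 5 still-open variables draw from only 5 values {1, 2, 4, 5, 7}, so each is used; only Nate can be 4, hence Nate = 4.

4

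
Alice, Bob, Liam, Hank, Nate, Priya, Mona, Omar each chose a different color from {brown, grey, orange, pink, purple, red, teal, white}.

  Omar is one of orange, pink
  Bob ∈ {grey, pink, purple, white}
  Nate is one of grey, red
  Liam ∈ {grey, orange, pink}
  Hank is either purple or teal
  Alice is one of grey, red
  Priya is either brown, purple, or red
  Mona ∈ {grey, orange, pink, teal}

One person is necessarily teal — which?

Mona

The 8 variables together cover exactly {brown, grey, orange, pink, purple, red, teal, white} — 8 values for 8 variables — and brown appears only in Priya's list, so Priya = brown.
The 7 still-open variables draw from only 7 values {grey, orange, pink, purple, red, teal, white}, so each is used; only Bob can be white, hence Bob = white.
Among the 6 still-open variables, purple fits only Hank (and all 6 values in {grey, orange, pink, purple, red, teal} must be used), so Hank = purple.
The 5 still-open variables together cover exactly {grey, orange, pink, red, teal} — 5 values for 5 variables — and teal appears only in Mona's list, so Mona = teal.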